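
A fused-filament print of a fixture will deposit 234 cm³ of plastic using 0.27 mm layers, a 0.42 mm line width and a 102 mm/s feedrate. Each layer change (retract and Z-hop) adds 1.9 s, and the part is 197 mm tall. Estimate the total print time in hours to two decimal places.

Line area = 0.27 × 0.42, so 0.1134 mm².
Total extruded path = 234000/0.1134 = 2063492.1 mm.
Print-move time = 2063492.1 / 102 = 20230.3 s.
Layers = ⌈197/0.27⌉ = 730.
Non-print overhead = 730 × 1.9, so 1387 s.
Altogether 20230.3 + 1387 = 21617.3 s, i.e. 6.00 hours.

6.00 hours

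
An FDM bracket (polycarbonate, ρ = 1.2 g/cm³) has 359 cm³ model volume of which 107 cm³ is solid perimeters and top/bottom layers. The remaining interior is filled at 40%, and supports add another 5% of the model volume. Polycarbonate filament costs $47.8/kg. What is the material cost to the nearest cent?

$12.95

Interior volume = 359 − 107, so 252 cm³.
Infill deposited: 0.40 × 252 → 100.8 cm³.
Support: 0.05 × 359 → 17.95 cm³.
Total printed volume = 107 + 100.8 + 17.95 = 225.75 cm³.
Mass: 225.75 × 1.2 → 270.9 g.
At $47.8/kg: 270.9/1000 × 47.8 = $12.95.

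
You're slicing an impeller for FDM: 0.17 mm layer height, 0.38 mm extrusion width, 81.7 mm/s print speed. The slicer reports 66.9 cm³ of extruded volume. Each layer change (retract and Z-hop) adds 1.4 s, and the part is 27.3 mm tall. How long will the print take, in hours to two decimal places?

3.58 hours

Bead cross-section = 0.17 × 0.38 = 0.0646 mm².
Toolpath length = 66.9 cm³ / 0.0646 mm² = 66900 / 0.0646 = 1035603.7 mm.
Extrusion time = 1035603.7 / 81.7, so 12675.7 s.
Layers = ⌈27.3/0.17⌉ = 161.
Z-hop total = 161 × 1.4, so 225.4 s.
Total = 12675.7 + 225.4 = 12901.1 s = 3.58 hours.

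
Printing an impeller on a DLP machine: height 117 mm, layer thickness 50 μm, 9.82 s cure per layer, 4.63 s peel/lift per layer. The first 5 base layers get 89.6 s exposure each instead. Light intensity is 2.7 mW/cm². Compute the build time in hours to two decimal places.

Number of layers: 117 / 0.05 → 2340 (rounded up).
Bottom layers: 5 × (89.6 + 4.63) → 471.15 s.
Regular layers = 2335 × (9.82 + 4.63) = 33740.75 s.
Sum: 471.15 + 33740.75 = 34211.9 s → 9.50 hours.

9.50 hours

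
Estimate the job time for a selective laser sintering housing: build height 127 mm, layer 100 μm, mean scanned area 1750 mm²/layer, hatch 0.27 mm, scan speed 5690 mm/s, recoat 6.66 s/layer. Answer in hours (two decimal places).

Layers = ⌈127/0.1⌉ = 1270.
Hatch length per layer = 1750 / 0.27 = 6481.5 mm.
Scan time per layer = 6481.5 / 5690 = 1.1391 s.
Time per layer: 1.1391 + 6.66 → 7.7991 s.
Build time = 1270 × 7.7991 = 9904.857 s = 2.75 hours.

2.75 hours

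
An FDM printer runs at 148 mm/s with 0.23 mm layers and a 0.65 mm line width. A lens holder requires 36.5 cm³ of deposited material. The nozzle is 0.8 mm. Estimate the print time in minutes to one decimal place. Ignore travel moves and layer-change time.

Extrusion cross-section = 0.23 × 0.65 = 0.1495 mm².
Toolpath length = 36.5 cm³ / 0.1495 mm² = 36500 / 0.1495 = 244147.2 mm.
Print-move time: 244147.2 / 148 → 1649.6 s.
Converting: 1649.6 s = 27.5 minutes.

27.5 minutes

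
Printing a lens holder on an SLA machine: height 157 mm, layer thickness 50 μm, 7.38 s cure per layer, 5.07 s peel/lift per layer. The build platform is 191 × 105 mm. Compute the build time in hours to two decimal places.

10.86 hours

Layer count = ceil(157 / 0.05) = 3140.
Cycle time: 7.38 + 5.07 → 12.45 s.
Total = 3140 × 12.45 = 39093 s = 10.86 hours.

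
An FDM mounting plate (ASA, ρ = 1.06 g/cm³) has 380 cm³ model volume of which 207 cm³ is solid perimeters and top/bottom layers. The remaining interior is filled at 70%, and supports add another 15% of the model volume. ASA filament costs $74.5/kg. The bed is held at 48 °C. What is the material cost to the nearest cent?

$30.41

Interior volume: 380 − 207 → 173 cm³.
Infill deposited = 0.70 × 173 = 121.1 cm³.
Support = 0.15 × 380, so 57 cm³.
Total printed volume = 207 + 121.1 + 57 = 385.1 cm³.
Mass = 385.1 × 1.06 = 408.206 g.
At $74.5/kg: 408.206/1000 × 74.5 = $30.41.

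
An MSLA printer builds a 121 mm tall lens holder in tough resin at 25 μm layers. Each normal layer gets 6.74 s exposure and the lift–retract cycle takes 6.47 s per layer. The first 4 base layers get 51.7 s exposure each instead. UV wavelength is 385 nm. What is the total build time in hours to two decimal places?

17.81 hours

Layer count = ceil(121 / 0.025) = 4840.
Base layers = 4 × (51.7 + 6.47) = 232.68 s.
Regular layers = 4836 × (6.74 + 6.47), so 63883.56 s.
Sum: 232.68 + 63883.56 = 64116.24 s → 17.81 hours.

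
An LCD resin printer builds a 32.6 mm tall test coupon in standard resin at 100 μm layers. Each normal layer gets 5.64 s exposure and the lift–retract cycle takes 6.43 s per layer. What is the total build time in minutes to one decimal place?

65.6 minutes

Layers = ⌈32.6/0.1⌉ = 326.
Per-layer time = 5.64 + 6.43 = 12.07 s.
Total = 326 × 12.07 = 3934.82 s = 65.6 minutes.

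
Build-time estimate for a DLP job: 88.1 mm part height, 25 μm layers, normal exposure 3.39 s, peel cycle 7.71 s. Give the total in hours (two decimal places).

Layer count = ceil(88.1 / 0.025) = 3524.
Per-layer time: 3.39 + 7.71 → 11.1 s.
Build time: 3524 × 11.1 s = 39116.4 s, i.e. 10.87 hours.

10.87 hours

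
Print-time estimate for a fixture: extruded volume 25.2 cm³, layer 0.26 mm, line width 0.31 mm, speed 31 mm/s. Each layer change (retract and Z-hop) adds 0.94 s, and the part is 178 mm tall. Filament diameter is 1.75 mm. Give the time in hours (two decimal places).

Line area: 0.26 × 0.31 → 0.0806 mm².
Toolpath length = 25.2 cm³ / 0.0806 mm² = 25200 / 0.0806 = 312655.1 mm.
Print-move time = 312655.1 / 31, so 10085.6 s.
Layer count = ceil(178 / 0.26) = 685.
Z-hop total = 685 × 0.94, so 643.9 s.
Altogether 10085.6 + 643.9 = 10729.5 s, i.e. 2.98 hours.

2.98 hours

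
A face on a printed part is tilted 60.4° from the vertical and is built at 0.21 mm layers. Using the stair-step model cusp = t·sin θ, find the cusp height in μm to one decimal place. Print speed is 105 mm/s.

Cusp = layer height × sin(60.4°) = 0.21 × 0.8695 = 0.182595 mm = 182.6 μm.

182.6 μm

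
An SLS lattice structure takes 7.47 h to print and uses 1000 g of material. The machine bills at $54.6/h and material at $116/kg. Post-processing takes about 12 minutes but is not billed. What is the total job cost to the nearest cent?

$523.86

Machine cost = 54.6 × 7.47, so $407.862.
Feedstock cost = 116 × 1000/1000 = $116.00.
Job cost: 407.862 + 116.00 = 523.862 ≈ $523.86.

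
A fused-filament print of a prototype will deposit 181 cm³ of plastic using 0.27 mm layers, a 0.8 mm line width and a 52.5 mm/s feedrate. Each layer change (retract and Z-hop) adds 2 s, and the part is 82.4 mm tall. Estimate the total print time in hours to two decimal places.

4.60 hours

Line area = 0.27 × 0.8, so 0.216 mm².
Total extruded path = 181000/0.216 = 837963 mm.
Time extruding: 837963 / 52.5 → 15961.2 s.
Layer count = ceil(82.4 / 0.27) = 306.
Layer-change overhead = 306 × 2 = 612 s.
Altogether 15961.2 + 612 = 16573.2 s, i.e. 4.60 hours.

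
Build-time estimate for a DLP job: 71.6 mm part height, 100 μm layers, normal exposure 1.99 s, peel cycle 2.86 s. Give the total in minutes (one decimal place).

57.9 minutes

Layer count = ceil(71.6 / 0.1) = 716.
Cycle time = 1.99 + 2.86, so 4.85 s.
Build time: 716 × 4.85 s = 3472.6 s, i.e. 57.9 minutes.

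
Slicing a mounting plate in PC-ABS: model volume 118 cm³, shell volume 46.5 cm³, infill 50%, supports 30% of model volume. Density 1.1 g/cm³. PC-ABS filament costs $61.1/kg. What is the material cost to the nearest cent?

Infill region = 118 − 46.5 = 71.5 cm³.
Infill deposited = 0.50 × 71.5 = 35.75 cm³.
Support: 0.30 × 118 → 35.4 cm³.
Total printed volume = 46.5 + 35.75 + 35.4, so 117.65 cm³.
Mass: 117.65 × 1.1 → 129.415 g.
At $61.1/kg: 129.415/1000 × 61.1 = $7.91.

$7.91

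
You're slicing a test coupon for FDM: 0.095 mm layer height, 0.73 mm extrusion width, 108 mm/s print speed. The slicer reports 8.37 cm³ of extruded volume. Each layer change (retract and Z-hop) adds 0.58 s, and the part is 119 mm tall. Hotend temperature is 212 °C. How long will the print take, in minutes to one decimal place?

Bead cross-section: 0.095 × 0.73 → 0.06935 mm².
Total extruded path = 8370/0.06935 = 120692.1 mm.
Print-move time = 120692.1 / 108 = 1117.5 s.
Layer count = ceil(119 / 0.095) = 1253.
Z-hop total: 1253 × 0.58 → 726.74 s.
Total = 1117.5 + 726.74 = 1844.24 s = 30.7 minutes.

30.7 minutes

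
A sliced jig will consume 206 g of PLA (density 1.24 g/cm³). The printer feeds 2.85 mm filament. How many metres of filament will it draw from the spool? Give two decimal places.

Extruded volume: 206/1.24 = 166.129 cm³ (166129 mm³).
Filament cross-section = π × (2.85/2)² = 6.3794 mm².
Length = 166129 / 6.3794 = 26041.48 mm = 26.04 m.

26.04 m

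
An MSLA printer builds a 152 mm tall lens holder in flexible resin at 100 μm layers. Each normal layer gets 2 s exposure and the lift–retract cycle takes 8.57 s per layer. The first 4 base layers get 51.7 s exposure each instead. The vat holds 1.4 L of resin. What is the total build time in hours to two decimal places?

4.52 hours

Number of layers: 152 / 0.1 → 1520 (rounded up).
Base layers: 4 × (51.7 + 8.57) → 241.08 s.
Normal layers: 1516 × (2 + 8.57) → 16024.12 s.
Total = 241.08 + 16024.12 = 16265.2 s = 4.52 hours.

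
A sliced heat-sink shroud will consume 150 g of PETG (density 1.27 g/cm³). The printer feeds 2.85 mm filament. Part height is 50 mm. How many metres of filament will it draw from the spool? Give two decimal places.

18.51 m

Extruded volume: 150/1.27 = 118.1102 cm³ (118110.2 mm³).
A = π r² = π × 1.425² = 6.3794 mm².
Length = 118110.2 / 6.3794 = 18514.31 mm = 18.51 m.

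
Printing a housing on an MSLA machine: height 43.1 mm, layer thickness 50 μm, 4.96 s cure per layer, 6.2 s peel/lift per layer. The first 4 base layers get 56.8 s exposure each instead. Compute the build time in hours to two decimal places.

Number of layers: 43.1 / 0.05 → 862 (rounded up).
Bottom layers = 4 × (56.8 + 6.2), so 252 s.
Remaining layers = 858 × (4.96 + 6.2), so 9575.28 s.
Total = 252 + 9575.28 = 9827.28 s = 2.73 hours.

2.73 hours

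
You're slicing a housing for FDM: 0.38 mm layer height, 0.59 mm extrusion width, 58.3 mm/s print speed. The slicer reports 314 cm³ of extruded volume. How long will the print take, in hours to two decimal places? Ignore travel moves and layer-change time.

6.67 hours

Bead cross-section = 0.38 × 0.59 = 0.2242 mm².
Toolpath length = 314 cm³ / 0.2242 mm² = 314000 / 0.2242 = 1400535.2 mm.
Print-move time: 1400535.2 / 58.3 → 24022.9 s.
24022.9 s = 6.67 hours.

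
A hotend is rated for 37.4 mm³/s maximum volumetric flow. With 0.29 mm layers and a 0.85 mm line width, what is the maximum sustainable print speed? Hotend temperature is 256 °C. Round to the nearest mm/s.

152 mm/s

Bead cross-section: 0.29 × 0.85 → 0.2465 mm².
Max speed = 37.4 / 0.2465 = 151.72 ≈ 152 mm/s.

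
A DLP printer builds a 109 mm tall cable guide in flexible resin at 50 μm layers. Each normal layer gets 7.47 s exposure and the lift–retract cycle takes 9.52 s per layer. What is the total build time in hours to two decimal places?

10.29 hours

Layer count = ceil(109 / 0.05) = 2180.
Each layer takes: 7.47 + 9.52 → 16.99 s.
Total = 2180 × 16.99 = 37038.2 s = 10.29 hours.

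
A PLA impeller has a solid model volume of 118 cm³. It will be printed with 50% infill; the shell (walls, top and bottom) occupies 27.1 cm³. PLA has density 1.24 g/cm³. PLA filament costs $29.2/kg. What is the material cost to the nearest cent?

$2.63

Volume inside the shell = 118 − 27.1 = 90.9 cm³.
Infill volume = 0.50 × 90.9, so 45.45 cm³.
Deposited volume = 27.1 + 45.45, so 72.55 cm³.
Mass = 72.55 × 1.24, so 89.962 g.
At $29.2/kg: 89.962/1000 × 29.2 = $2.63.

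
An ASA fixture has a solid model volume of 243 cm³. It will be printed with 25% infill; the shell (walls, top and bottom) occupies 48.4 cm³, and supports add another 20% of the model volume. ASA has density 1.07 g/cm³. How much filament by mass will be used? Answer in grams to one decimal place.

155.8 g

Volume inside the shell = 243 − 48.4 = 194.6 cm³.
Deposited infill = 0.25 × 194.6, so 48.65 cm³.
Support: 0.20 × 243 → 48.6 cm³.
Deposited volume = 48.4 + 48.65 + 48.6 = 145.65 cm³.
Mass = 145.65 × 1.07 = 155.8455 g.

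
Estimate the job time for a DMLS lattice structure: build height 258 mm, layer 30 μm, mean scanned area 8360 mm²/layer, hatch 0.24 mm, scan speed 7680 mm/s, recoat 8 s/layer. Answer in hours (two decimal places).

29.95 hours

Number of layers: 258 / 0.03 → 8600 (rounded up).
Scan path per layer: 8360 / 0.24 → 34833.3 mm.
Scan time per layer: 34833.3 / 7680 → 4.5356 s.
Per-layer time: 4.5356 + 8 → 12.5356 s.
Total: 8600 × 12.5356 s = 107806.16 s → 29.95 hours.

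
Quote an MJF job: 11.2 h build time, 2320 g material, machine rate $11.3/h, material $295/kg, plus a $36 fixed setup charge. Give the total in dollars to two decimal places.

$846.96

Machine cost: 11.3 × 11.2 → $126.56.
Material charge = 295 × 2320/1000 = $684.40.
Total = 126.56 + 684.40 + 36 = $846.96.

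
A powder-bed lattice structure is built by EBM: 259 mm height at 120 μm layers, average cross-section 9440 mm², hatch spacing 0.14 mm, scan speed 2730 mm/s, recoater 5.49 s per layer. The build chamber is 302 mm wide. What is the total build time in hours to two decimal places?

Layer count = ceil(259 / 0.12) = 2159.
Scan path per layer = 9440 / 0.14, so 67428.6 mm.
Per-layer scan time = 67428.6 / 2730, so 24.6991 s.
Time per layer = 24.6991 + 5.49 = 30.1891 s.
2159 layers × 30.1891 s/layer = 65178.2669 s, i.e. 18.11 hours.

18.11 hours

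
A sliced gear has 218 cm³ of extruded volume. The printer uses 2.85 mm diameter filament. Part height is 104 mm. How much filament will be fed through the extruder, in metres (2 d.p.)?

A = π r² = π × 1.425² = 6.3794 mm².
Length = 218 cm³ / 6.3794 mm² = 218000 / 6.3794 = 34172.49 mm = 34.17 m.

34.17 m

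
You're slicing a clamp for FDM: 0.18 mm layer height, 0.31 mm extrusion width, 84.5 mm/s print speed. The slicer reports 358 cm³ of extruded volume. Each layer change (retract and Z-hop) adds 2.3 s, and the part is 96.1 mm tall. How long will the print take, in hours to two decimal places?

Extrusion cross-section: 0.18 × 0.31 → 0.0558 mm².
Total extruded path = 358000/0.0558 = 6415770.6 mm.
Time extruding: 6415770.6 / 84.5 → 75926.3 s.
Number of layers: 96.1 / 0.18 → 534 (rounded up).
Non-print overhead: 534 × 2.3 → 1228.2 s.
Total = 75926.3 + 1228.2 = 77154.5 s = 21.43 hours.

21.43 hours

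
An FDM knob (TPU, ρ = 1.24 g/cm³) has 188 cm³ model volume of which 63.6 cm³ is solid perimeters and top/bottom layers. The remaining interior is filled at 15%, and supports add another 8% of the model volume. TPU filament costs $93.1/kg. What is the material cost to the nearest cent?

$11.23

Interior volume = 188 − 63.6, so 124.4 cm³.
Infill deposited: 0.15 × 124.4 → 18.66 cm³.
Support = 0.08 × 188, so 15.04 cm³.
Total extruded = 63.6 + 18.66 + 15.04 = 97.3 cm³.
Mass = 97.3 × 1.24, so 120.652 g.
At $93.1/kg: 120.652/1000 × 93.1 = $11.23.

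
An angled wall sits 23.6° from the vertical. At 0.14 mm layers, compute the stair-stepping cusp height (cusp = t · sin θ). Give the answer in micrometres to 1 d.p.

Cusp = layer height × sin(23.6°) = 0.14 × 0.4003 = 0.056042 mm = 56.0 μm.

56.0 μm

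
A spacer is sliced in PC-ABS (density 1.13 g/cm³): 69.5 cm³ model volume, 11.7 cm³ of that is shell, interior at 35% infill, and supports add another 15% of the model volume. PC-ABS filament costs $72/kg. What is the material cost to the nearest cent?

$3.45

Interior volume = 69.5 − 11.7 = 57.8 cm³.
Deposited infill = 0.35 × 57.8 = 20.23 cm³.
Support: 0.15 × 69.5 → 10.425 cm³.
Total extruded = 11.7 + 20.23 + 10.425 = 42.355 cm³.
Mass = 42.355 × 1.13 = 47.86115 g.
At $72/kg: 47.86115/1000 × 72 = $3.45.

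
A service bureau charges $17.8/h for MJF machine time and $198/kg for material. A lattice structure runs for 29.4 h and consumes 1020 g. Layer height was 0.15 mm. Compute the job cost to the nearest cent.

Time charge = 17.8 × 29.4, so $523.32.
Material charge = 198 × 1020/1000, so $201.96.
Job cost: 523.32 + 201.96 = $725.28.

$725.28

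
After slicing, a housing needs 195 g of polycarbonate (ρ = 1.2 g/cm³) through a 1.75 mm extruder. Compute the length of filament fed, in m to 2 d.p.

Extruded volume: 195/1.2 = 162.5 cm³ (162500 mm³).
A = π r² = π × 0.875² = 2.4053 mm².
Length = 162500 / 2.4053 = 67559.14 mm = 67.56 m.

67.56 m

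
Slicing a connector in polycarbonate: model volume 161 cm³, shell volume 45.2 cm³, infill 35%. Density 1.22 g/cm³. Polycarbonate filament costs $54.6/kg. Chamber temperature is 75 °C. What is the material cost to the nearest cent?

$5.71

Volume inside the shell = 161 − 45.2 = 115.8 cm³.
Deposited infill = 0.35 × 115.8, so 40.53 cm³.
Total printed volume = 45.2 + 40.53 = 85.73 cm³.
Mass = 85.73 × 1.22, so 104.5906 g.
Cost = 104.5906 g / 1000 × $54.6/kg = $5.71.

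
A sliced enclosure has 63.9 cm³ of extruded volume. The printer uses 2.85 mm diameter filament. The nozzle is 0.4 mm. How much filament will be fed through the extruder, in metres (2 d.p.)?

Cross-section of 2.85 mm filament: π·(2.85/2)² = 6.3794 mm².
Length = 63.9 cm³ / 6.3794 mm² = 63900 / 6.3794 = 10016.62 mm = 10.02 m.

10.02 m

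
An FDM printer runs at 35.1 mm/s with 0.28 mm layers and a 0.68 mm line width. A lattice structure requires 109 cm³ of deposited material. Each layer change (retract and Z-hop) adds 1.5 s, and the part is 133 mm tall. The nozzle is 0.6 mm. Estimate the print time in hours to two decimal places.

Line area = 0.28 × 0.68, so 0.1904 mm².
Toolpath length = 109 cm³ / 0.1904 mm² = 109000 / 0.1904 = 572479 mm.
Extrusion time: 572479 / 35.1 → 16309.9 s.
Layers = ⌈133/0.28⌉ = 475.
Layer-change overhead = 475 × 1.5 = 712.5 s.
Total = 16309.9 + 712.5 = 17022.4 s = 4.73 hours.

4.73 hours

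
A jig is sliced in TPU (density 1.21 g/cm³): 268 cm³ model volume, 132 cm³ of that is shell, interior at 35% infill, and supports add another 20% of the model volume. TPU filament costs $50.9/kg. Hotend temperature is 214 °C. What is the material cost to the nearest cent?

Infill region: 268 − 132 → 136 cm³.
Infill deposited = 0.35 × 136, so 47.6 cm³.
Support = 0.20 × 268, so 53.6 cm³.
Total printed volume = 132 + 47.6 + 53.6 = 233.2 cm³.
Mass = 233.2 × 1.21, so 282.172 g.
At $50.9/kg: 282.172/1000 × 50.9 = $14.36.

$14.36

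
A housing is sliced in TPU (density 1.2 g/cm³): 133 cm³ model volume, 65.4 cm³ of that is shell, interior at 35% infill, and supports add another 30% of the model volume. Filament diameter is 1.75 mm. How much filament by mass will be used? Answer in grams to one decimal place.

154.8 g

Infill region: 133 − 65.4 → 67.6 cm³.
Infill volume = 0.35 × 67.6 = 23.66 cm³.
Support = 0.30 × 133 = 39.9 cm³.
Total printed volume: 65.4 + 23.66 + 39.9 → 128.96 cm³.
Mass = 128.96 × 1.2, so 154.752 g.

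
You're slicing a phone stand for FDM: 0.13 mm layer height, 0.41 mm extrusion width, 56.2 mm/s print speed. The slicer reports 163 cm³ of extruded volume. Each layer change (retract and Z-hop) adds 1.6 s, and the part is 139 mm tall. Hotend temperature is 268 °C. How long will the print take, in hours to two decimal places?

15.59 hours

Extrusion cross-section: 0.13 × 0.41 → 0.0533 mm².
Toolpath length = 163 cm³ / 0.0533 mm² = 163000 / 0.0533 = 3058161.4 mm.
Time extruding = 3058161.4 / 56.2 = 54415.7 s.
Layer count = ceil(139 / 0.13) = 1070.
Non-print overhead = 1070 × 1.6 = 1712 s.
Altogether 54415.7 + 1712 = 56127.7 s, i.e. 15.59 hours.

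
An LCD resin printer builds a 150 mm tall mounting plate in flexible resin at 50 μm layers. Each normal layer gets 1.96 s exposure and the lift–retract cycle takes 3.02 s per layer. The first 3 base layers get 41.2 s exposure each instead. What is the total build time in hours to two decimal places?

Layers = ⌈150/0.05⌉ = 3000.
Burn-in layers: 3 × (41.2 + 3.02) → 132.66 s.
Remaining layers = 2997 × (1.96 + 3.02), so 14925.06 s.
Total = 132.66 + 14925.06 = 15057.72 s = 4.18 hours.

4.18 hours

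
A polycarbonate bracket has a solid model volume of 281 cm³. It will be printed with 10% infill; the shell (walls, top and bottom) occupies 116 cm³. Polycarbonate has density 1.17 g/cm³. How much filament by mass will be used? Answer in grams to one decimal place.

155.0 g

Infill region = 281 − 116 = 165 cm³.
Infill deposited = 0.10 × 165, so 16.5 cm³.
Total printed volume = 116 + 16.5 = 132.5 cm³.
Mass: 132.5 × 1.17 → 155.025 g.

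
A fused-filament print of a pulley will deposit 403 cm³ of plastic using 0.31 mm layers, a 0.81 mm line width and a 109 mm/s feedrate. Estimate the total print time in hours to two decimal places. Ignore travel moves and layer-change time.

4.09 hours

Extrusion cross-section = 0.31 × 0.81 = 0.2511 mm².
Total extruded path = 403000/0.2511 = 1604938.3 mm.
Extrusion time = 1604938.3 / 109 = 14724.2 s.
14724.2 s = 4.09 hours.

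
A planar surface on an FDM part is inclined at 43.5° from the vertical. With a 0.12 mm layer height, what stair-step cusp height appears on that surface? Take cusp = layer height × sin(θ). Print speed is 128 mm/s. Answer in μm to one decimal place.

Cusp = layer height × sin(43.5°) = 0.12 × 0.6884 = 0.082608 mm = 82.6 μm.

82.6 μm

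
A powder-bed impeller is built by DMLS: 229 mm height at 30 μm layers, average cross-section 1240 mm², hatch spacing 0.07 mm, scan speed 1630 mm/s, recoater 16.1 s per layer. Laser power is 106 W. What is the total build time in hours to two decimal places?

57.19 hours

Number of layers: 229 / 0.03 → 7634 (rounded up).
Scan path per layer = 1240 / 0.07 = 17714.3 mm.
Per-layer scan time = 17714.3 / 1630 = 10.8677 s.
Time per layer = 10.8677 + 16.1 = 26.9677 s.
7634 layers × 26.9677 s/layer = 205871.4218 s, i.e. 57.19 hours.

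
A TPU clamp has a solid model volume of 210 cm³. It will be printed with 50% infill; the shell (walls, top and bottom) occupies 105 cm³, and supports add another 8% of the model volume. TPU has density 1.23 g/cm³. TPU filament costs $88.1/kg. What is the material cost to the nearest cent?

Infill region = 210 − 105, so 105 cm³.
Infill volume = 0.50 × 105 = 52.5 cm³.
Support: 0.08 × 210 → 16.8 cm³.
Total extruded = 105 + 52.5 + 16.8 = 174.3 cm³.
Mass = 174.3 × 1.23 = 214.389 g.
Cost = 214.389 g / 1000 × $88.1/kg = $18.89.

$18.89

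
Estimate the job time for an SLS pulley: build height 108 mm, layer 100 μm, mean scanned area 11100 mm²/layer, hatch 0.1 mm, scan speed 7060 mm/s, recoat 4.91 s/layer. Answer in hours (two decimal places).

6.19 hours

Layer count = ceil(108 / 0.1) = 1080.
Per-layer scan distance: 11100 / 0.1 → 111000 mm.
Laser time per layer: 111000 / 7060 → 15.7224 s.
Time per layer: 15.7224 + 4.91 → 20.6324 s.
1080 layers × 20.6324 s/layer = 22282.992 s, i.e. 6.19 hours.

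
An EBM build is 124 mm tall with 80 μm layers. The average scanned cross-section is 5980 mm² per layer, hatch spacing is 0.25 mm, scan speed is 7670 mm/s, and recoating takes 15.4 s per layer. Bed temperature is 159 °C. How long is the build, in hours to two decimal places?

Layer count = ceil(124 / 0.08) = 1550.
Scan path per layer = 5980 / 0.25 = 23920 mm.
Scan time per layer = 23920 / 7670 = 3.1186 s.
Time per layer = 3.1186 + 15.4 = 18.5186 s.
1550 layers × 18.5186 s/layer = 28703.83 s, i.e. 7.97 hours.

7.97 hours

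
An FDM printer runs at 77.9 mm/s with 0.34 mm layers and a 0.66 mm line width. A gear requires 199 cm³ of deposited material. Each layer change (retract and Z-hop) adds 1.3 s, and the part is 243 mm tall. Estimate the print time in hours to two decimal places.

Line area: 0.34 × 0.66 → 0.2244 mm².
Toolpath length = 199 cm³ / 0.2244 mm² = 199000 / 0.2244 = 886809.3 mm.
Print-move time = 886809.3 / 77.9, so 11383.9 s.
Layers = ⌈243/0.34⌉ = 715.
Non-print overhead = 715 × 1.3, so 929.5 s.
Altogether 11383.9 + 929.5 = 12313.4 s, i.e. 3.42 hours.

3.42 hours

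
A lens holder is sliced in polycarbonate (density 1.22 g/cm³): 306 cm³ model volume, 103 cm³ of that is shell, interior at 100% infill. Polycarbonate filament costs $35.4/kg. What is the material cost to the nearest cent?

Volume inside the shell = 306 − 103, so 203 cm³.
Infill volume: 1.00 × 203 → 203 cm³.
Total extruded: 103 + 203 → 306 cm³.
Mass: 306 × 1.22 → 373.32 g.
Cost = 373.32 g / 1000 × $35.4/kg = $13.22.

$13.22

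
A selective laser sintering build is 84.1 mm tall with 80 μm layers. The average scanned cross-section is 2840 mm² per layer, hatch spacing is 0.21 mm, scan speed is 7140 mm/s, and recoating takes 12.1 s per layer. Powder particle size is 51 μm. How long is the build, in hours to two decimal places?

Number of layers: 84.1 / 0.08 → 1052 (rounded up).
Per-layer scan distance = 2840 / 0.21, so 13523.8 mm.
Per-layer scan time = 13523.8 / 7140, so 1.8941 s.
Time per layer = 1.8941 + 12.1, so 13.9941 s.
Total: 1052 × 13.9941 s = 14721.7932 s → 4.09 hours.

4.09 hours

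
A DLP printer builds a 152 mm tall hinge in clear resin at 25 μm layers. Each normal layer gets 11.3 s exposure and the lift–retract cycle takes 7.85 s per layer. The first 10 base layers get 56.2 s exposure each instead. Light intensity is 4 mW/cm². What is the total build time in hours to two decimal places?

Number of layers: 152 / 0.025 → 6080 (rounded up).
Bottom layers: 10 × (56.2 + 7.85) → 640.5 s.
Regular layers: 6070 × (11.3 + 7.85) → 116240.5 s.
Total = 640.5 + 116240.5 = 116881 s = 32.47 hours.

32.47 hours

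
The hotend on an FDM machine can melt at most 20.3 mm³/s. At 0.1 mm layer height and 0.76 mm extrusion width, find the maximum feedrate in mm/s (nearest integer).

267 mm/s

Extrusion cross-section: 0.1 × 0.76 → 0.076 mm².
v_max = Q/A = 20.3/0.076 = 267.11 mm/s → 267 mm/s.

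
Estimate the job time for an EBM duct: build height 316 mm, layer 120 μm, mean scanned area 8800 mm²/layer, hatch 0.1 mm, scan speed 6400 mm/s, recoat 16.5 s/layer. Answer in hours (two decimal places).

22.13 hours

Layer count = ceil(316 / 0.12) = 2634.
Hatch length per layer = 8800 / 0.1, so 88000 mm.
Per-layer scan time = 88000 / 6400, so 13.75 s.
Time per layer = 13.75 + 16.5 = 30.25 s.
2634 layers × 30.25 s/layer = 79678.5 s, i.e. 22.13 hours.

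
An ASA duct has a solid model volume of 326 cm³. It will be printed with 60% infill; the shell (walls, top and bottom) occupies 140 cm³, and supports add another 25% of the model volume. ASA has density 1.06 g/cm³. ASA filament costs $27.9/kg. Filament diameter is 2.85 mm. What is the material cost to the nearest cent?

$9.85

Volume inside the shell = 326 − 140 = 186 cm³.
Deposited infill = 0.60 × 186, so 111.6 cm³.
Support = 0.25 × 326, so 81.5 cm³.
Deposited volume = 140 + 111.6 + 81.5, so 333.1 cm³.
Mass: 333.1 × 1.06 → 353.086 g.
Cost = 353.086 g / 1000 × $27.9/kg = $9.85.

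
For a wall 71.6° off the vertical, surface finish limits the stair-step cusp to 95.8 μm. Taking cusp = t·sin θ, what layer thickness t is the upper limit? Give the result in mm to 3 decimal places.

t = h_c / sin θ = 0.0958 / 0.9489 = 0.101 mm.

0.101 mm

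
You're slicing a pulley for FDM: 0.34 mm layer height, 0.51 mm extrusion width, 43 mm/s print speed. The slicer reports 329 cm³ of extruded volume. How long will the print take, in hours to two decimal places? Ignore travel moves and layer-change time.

Bead cross-section = 0.34 × 0.51 = 0.1734 mm².
Total extruded path = 329000/0.1734 = 1897347.2 mm.
Extrusion time = 1897347.2 / 43, so 44124.4 s.
44124.4 s = 12.26 hours.

12.26 hours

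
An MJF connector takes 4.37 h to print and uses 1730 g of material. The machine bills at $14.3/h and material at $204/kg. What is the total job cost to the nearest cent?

$415.41

Machine-time cost = 14.3 × 4.37, so $62.491.
Material cost: 204 × 1730/1000 → $352.92.
Job cost: 62.491 + 352.92 = 415.411 ≈ $415.41.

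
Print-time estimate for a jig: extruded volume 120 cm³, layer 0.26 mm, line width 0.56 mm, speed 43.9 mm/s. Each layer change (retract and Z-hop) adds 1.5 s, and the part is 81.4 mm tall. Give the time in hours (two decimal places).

5.35 hours

Extrusion cross-section = 0.26 × 0.56 = 0.1456 mm².
Toolpath length = 120 cm³ / 0.1456 mm² = 120000 / 0.1456 = 824175.8 mm.
Time extruding: 824175.8 / 43.9 → 18773.9 s.
Layer count = ceil(81.4 / 0.26) = 314.
Z-hop total: 314 × 1.5 → 471 s.
Altogether 18773.9 + 471 = 19244.9 s, i.e. 5.35 hours.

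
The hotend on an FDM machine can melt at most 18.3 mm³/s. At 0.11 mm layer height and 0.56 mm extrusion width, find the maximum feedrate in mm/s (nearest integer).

Extrusion cross-section = 0.11 × 0.56, so 0.0616 mm².
v_max = Q/A = 18.3/0.0616 = 297.08 mm/s → 297 mm/s.

297 mm/s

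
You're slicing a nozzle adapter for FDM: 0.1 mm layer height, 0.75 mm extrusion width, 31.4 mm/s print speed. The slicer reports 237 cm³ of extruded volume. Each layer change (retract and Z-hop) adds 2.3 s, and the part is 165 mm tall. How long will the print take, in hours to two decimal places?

Extrusion cross-section = 0.1 × 0.75 = 0.075 mm².
Path length: 237000 mm³ / 0.075 mm² → 3160000 mm.
Time extruding = 3160000 / 31.4, so 100636.9 s.
Layer count = ceil(165 / 0.1) = 1650.
Non-print overhead = 1650 × 2.3, so 3795 s.
Altogether 100636.9 + 3795 = 104431.9 s, i.e. 29.01 hours.

29.01 hours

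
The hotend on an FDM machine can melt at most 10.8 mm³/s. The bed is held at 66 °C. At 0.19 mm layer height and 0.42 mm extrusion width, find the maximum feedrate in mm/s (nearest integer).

Extrusion cross-section = 0.19 × 0.42, so 0.0798 mm².
v_max = Q/A = 10.8/0.0798 = 135.34 mm/s → 135 mm/s.

135 mm/s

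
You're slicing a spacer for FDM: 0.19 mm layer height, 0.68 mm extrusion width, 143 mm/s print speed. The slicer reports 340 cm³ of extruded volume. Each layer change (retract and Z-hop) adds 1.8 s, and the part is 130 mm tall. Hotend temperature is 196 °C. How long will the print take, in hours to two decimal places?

Extrusion cross-section = 0.19 × 0.68, so 0.1292 mm².
Toolpath length = 340 cm³ / 0.1292 mm² = 340000 / 0.1292 = 2631578.9 mm.
Time extruding = 2631578.9 / 143 = 18402.6 s.
Layer count = ceil(130 / 0.19) = 685.
Layer-change overhead: 685 × 1.8 → 1233 s.
Altogether 18402.6 + 1233 = 19635.6 s, i.e. 5.45 hours.

5.45 hours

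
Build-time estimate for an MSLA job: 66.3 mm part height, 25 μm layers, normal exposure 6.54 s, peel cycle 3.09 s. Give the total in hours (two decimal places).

Layer count = ceil(66.3 / 0.025) = 2652.
Each layer takes: 6.54 + 3.09 → 9.63 s.
Build time: 2652 × 9.63 s = 25538.76 s, i.e. 7.09 hours.

7.09 hours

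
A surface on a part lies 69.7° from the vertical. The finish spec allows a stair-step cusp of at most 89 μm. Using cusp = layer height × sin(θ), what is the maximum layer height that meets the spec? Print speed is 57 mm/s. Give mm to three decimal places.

0.095 mm

t = h_c / sin θ = 0.089 / 0.9379 = 0.095 mm.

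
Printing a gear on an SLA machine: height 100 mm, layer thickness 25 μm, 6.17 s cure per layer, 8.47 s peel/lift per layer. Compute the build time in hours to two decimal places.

Layer count = ceil(100 / 0.025) = 4000.
Cycle time = 6.17 + 8.47 = 14.64 s.
Total = 4000 × 14.64 = 58560 s = 16.27 hours.

16.27 hours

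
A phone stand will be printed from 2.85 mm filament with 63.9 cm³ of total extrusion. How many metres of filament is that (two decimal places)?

Filament cross-section = π × (2.85/2)² = 6.3794 mm².
L = 63900 mm³ / 6.3794 mm² = 10016.62 mm, i.e. 10.02 m.

10.02 m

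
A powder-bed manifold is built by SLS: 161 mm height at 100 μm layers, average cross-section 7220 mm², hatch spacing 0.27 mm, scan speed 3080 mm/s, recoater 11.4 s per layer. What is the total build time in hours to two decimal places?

8.98 hours

Layers = ⌈161/0.1⌉ = 1610.
Hatch length per layer = 7220 / 0.27, so 26740.7 mm.
Per-layer scan time = 26740.7 / 3080, so 8.682 s.
Per-layer time: 8.682 + 11.4 → 20.082 s.
Build time = 1610 × 20.082 = 32332.02 s = 8.98 hours.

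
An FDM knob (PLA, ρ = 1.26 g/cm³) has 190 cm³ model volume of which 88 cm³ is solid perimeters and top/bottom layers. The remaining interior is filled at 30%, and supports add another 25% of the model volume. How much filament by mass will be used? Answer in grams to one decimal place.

209.3 g

Volume inside the shell: 190 − 88 → 102 cm³.
Deposited infill = 0.30 × 102 = 30.6 cm³.
Support = 0.25 × 190, so 47.5 cm³.
Deposited volume = 88 + 30.6 + 47.5, so 166.1 cm³.
Mass = 166.1 × 1.26, so 209.286 g.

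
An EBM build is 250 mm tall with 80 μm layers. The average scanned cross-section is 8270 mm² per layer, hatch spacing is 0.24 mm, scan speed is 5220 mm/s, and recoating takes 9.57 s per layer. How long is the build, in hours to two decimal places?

14.04 hours

Layers = ⌈250/0.08⌉ = 3125.
Per-layer scan distance: 8270 / 0.24 → 34458.3 mm.
Per-layer scan time: 34458.3 / 5220 → 6.6012 s.
Layer cycle: 6.6012 + 9.57 → 16.1712 s.
3125 layers × 16.1712 s/layer = 50535 s, i.e. 14.04 hours.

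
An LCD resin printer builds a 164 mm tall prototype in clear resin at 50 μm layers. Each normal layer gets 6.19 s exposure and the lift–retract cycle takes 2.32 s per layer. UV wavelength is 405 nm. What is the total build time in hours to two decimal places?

Layers = ⌈164/0.05⌉ = 3280.
Per-layer time: 6.19 + 2.32 → 8.51 s.
Total = 3280 × 8.51 = 27912.8 s = 7.75 hours.

7.75 hours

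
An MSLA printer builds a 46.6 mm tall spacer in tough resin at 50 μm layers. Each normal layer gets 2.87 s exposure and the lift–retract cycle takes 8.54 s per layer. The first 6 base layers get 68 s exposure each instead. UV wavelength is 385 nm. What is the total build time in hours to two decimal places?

3.06 hours

Number of layers: 46.6 / 0.05 → 932 (rounded up).
Bottom layers = 6 × (68 + 8.54), so 459.24 s.
Regular layers = 926 × (2.87 + 8.54) = 10565.66 s.
Total = 459.24 + 10565.66 = 11024.9 s = 3.06 hours.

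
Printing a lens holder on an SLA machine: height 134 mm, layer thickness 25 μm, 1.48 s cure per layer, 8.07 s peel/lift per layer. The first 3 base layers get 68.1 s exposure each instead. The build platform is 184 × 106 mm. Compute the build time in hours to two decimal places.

14.27 hours

Layer count = ceil(134 / 0.025) = 5360.
Burn-in layers = 3 × (68.1 + 8.07) = 228.51 s.
Regular layers: 5357 × (1.48 + 8.07) → 51159.35 s.
Sum: 228.51 + 51159.35 = 51387.86 s → 14.27 hours.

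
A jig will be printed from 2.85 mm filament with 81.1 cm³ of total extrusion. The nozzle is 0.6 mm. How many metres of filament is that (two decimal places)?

A = π r² = π × 1.425² = 6.3794 mm².
L = 81100 mm³ / 6.3794 mm² = 12712.79 mm, i.e. 12.71 m.

12.71 m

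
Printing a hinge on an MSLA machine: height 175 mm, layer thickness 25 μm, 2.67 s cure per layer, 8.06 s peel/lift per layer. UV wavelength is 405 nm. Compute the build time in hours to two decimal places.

20.86 hours

Layers = ⌈175/0.025⌉ = 7000.
Per-layer time = 2.67 + 8.06, so 10.73 s.
Total = 7000 × 10.73 = 75110 s = 20.86 hours.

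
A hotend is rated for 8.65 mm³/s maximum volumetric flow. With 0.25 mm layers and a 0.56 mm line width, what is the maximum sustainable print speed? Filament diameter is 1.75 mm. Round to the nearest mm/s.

62 mm/s

Bead cross-section = 0.25 × 0.56 = 0.14 mm².
Max speed = 8.65 / 0.14 = 61.79 ≈ 62 mm/s.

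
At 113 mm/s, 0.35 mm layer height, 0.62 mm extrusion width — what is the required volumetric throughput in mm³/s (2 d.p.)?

Extrusion cross-section = 0.35 × 0.62 = 0.217 mm².
Q = v·A = 113 × 0.217 = 24.52 mm³/s.

24.52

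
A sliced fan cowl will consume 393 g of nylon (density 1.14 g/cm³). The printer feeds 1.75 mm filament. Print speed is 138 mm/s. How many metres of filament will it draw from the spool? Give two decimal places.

143.32 m

Extruded volume: 393/1.14 = 344.7368 cm³ (344736.8 mm³).
Cross-section of 1.75 mm filament: π·(1.75/2)² = 2.4053 mm².
Length = 344736.8 / 2.4053 = 143323.83 mm = 143.32 m.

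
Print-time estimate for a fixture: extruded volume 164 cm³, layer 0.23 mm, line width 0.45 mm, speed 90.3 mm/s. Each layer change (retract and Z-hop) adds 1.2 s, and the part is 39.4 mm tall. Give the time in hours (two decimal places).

Extrusion cross-section = 0.23 × 0.45, so 0.1035 mm².
Path length: 164000 mm³ / 0.1035 mm² → 1584541.1 mm.
Time extruding = 1584541.1 / 90.3, so 17547.5 s.
Layer count = ceil(39.4 / 0.23) = 172.
Z-hop total = 172 × 1.2 = 206.4 s.
Total = 17547.5 + 206.4 = 17753.9 s = 4.93 hours.

4.93 hours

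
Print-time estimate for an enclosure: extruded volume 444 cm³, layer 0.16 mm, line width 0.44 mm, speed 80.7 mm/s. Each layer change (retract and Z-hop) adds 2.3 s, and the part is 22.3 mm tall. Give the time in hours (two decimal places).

Extrusion cross-section: 0.16 × 0.44 → 0.0704 mm².
Path length: 444000 mm³ / 0.0704 mm² → 6306818.2 mm.
Print-move time: 6306818.2 / 80.7 → 78151.4 s.
Layer count = ceil(22.3 / 0.16) = 140.
Z-hop total = 140 × 2.3 = 322 s.
Altogether 78151.4 + 322 = 78473.4 s, i.e. 21.80 hours.

21.80 hours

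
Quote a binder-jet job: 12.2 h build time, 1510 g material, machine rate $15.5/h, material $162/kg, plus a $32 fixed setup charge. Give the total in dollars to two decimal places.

$465.72

Machine-time cost: 15.5 × 12.2 → $189.10.
Material charge: 162 × 1510/1000 → $244.62.
Total = 189.10 + 244.62 + 32 = $465.72.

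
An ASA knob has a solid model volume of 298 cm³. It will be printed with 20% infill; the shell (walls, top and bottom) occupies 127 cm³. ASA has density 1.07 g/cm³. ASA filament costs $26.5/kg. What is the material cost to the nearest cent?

Infill region = 298 − 127, so 171 cm³.
Deposited infill: 0.20 × 171 → 34.2 cm³.
Total printed volume = 127 + 34.2, so 161.2 cm³.
Mass = 161.2 × 1.07 = 172.484 g.
Cost = 172.484 g / 1000 × $26.5/kg = $4.57.

$4.57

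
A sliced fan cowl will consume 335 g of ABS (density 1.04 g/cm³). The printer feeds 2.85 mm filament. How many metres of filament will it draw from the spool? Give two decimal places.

50.49 m

Extruded volume: 335/1.04 = 322.1154 cm³ (322115.4 mm³).
Cross-section of 2.85 mm filament: π·(2.85/2)² = 6.3794 mm².
Length = 322115.4 / 6.3794 = 50493.06 mm = 50.49 m.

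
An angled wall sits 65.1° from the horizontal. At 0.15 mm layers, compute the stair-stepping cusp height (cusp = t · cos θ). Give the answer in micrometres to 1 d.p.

Cusp = layer height × cos(65.1°) = 0.15 × 0.4210 = 0.06315 mm = 63.2 μm.

63.2 μm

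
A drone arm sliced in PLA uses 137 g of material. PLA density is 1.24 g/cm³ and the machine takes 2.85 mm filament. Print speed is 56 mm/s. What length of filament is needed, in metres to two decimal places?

Extruded volume: 137/1.24 = 110.4839 cm³ (110483.9 mm³).
Filament cross-section = π × (2.85/2)² = 6.3794 mm².
L = V/A = 110483.9/6.3794 = 17318.85 mm → 17.32 m.

17.32 m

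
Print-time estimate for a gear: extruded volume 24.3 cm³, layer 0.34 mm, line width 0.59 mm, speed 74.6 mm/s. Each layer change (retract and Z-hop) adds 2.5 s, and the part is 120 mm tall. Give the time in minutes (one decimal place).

41.8 minutes

Bead cross-section: 0.34 × 0.59 → 0.2006 mm².
Toolpath length = 24.3 cm³ / 0.2006 mm² = 24300 / 0.2006 = 121136.6 mm.
Time extruding = 121136.6 / 74.6 = 1623.8 s.
Layer count = ceil(120 / 0.34) = 353.
Z-hop total = 353 × 2.5, so 882.5 s.
Altogether 1623.8 + 882.5 = 2506.3 s, i.e. 41.8 minutes.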